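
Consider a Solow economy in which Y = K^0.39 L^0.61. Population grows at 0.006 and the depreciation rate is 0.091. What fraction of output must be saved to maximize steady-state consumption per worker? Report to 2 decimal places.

Capital per worker breaks even when investment replaces (n + δ)·k; here n + δ = 0.097.
At the golden rule MPK = n+δ, and in any Cobb-Douglas steady state s = (n+δ)·k/y = MPK·k/y = capital's share 0.39.

s_gold = 0.39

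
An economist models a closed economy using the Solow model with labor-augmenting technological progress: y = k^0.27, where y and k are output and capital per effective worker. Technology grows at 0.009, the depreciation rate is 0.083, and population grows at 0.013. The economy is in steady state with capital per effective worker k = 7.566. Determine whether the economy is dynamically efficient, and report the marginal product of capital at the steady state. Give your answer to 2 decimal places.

dynamically inefficient; MPK ≈ 0.06

The effective depreciation rate is n + g + δ = 0.013 + 0.009 + 0.083 = 0.105.
MPK = 0.27·k^(0.27−1) = 0.27·7.566^(-0.73) ≈ 0.0616.
MPK < 0.105, so the economy is dynamically inefficient (over-saving).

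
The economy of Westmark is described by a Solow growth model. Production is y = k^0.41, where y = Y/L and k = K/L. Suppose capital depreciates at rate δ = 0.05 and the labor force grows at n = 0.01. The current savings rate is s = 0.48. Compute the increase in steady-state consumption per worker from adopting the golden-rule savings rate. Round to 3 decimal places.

n + δ = 0.01 + 0.05 = 0.06.
Current steady state (s = 0.48): k* = (0.48/0.06)^(1/0.59) ≈ 33.9360, y* = 33.9360^0.41 ≈ 4.2420, c* = (1−0.48)·4.2420 ≈ 2.2058.
Golden rule sets MPK = n+δ: 0.41·k^(0.41−1) = 0.06, so k_gold = (0.41/0.06)^(1/0.59) ≈ 25.9795.
y_gold = 25.9795^0.41 ≈ 3.8019, c_gold = y_gold − 0.06·k_gold ≈ 2.2431.
Gain: Δc = 2.2431 − 2.2058 ≈ 0.0373.

Δc ≈ 0.037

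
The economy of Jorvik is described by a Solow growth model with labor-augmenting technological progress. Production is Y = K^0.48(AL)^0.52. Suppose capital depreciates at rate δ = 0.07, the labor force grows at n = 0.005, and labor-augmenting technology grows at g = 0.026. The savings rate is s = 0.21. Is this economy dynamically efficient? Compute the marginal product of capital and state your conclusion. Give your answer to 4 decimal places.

Capital per effective worker breaks even when investment replaces (n + g + δ)·k; here n + g + δ = 0.101.
Steady-state k*: s·k^0.48 = 0.101·k gives k* = (0.21/0.101)^(1/0.52) ≈ 4.0864.
MPK = 0.48·4.0864^(-0.52) ≈ 0.2309.
MPK > n+g+δ = 0.101, so the economy is dynamically efficient (under-saving).

dynamically efficient; MPK ≈ 0.2309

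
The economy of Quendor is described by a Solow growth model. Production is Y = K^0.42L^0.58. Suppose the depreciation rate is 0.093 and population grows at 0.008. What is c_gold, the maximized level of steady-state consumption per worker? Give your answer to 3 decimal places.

c_gold ≈ 1.628

The effective depreciation rate is n + δ = 0.008 + 0.093 = 0.101.
Setting f'(k) = n+δ gives 0.42·k^(0.42−1) = 0.101, hence k_gold = (0.42/0.101)^(1/0.58) ≈ 11.6712.
y_gold = 11.6712^0.42 ≈ 2.8067.
c_gold = y_gold − (n+δ)·k_gold = 2.8067 − 0.101·11.6712 ≈ 1.6279.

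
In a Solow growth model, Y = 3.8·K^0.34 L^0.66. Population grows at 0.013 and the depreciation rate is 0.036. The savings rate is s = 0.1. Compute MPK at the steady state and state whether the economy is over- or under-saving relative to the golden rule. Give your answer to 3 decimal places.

under-saving; MPK ≈ 0.167

Break-even investment rate: n + δ = 0.013 + 0.036 = 0.049.
Steady-state k*: s·A·k^0.34 = 0.049·k gives k* = (0.1·3.8/0.049)^(1/0.66) ≈ 22.2772.
MPK = 0.34·3.8·22.2772^(-0.66) ≈ 0.1666.
MPK > n+δ = 0.049, so the economy is dynamically efficient (under-saving).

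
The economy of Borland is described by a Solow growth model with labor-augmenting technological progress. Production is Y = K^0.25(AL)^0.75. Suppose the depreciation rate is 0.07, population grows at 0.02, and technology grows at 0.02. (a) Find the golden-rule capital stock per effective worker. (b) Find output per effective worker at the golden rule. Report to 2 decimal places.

(a) k_gold ≈ 2.99; (b) y_gold ≈ 1.31

The effective depreciation rate is n + g + δ = 0.02 + 0.02 + 0.07 = 0.11.
At the golden rule the marginal product of capital equals n+g+δ: 0.25·k^(0.25−1) = 0.11. Solving, k_gold = (0.25/0.11)^(1/0.75) ≈ 2.9881.
y_gold = 2.9881^0.25 ≈ 1.3148.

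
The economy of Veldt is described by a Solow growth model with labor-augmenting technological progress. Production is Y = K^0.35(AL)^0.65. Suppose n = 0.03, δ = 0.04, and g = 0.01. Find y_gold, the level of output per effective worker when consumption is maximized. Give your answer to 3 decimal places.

y_gold ≈ 2.214

Break-even investment rate: n + g + δ = 0.03 + 0.01 + 0.04 = 0.08.
Setting f'(k) = n+g+δ gives 0.35·k^(0.35−1) = 0.08, hence k_gold = (0.35/0.08)^(1/0.65) ≈ 9.6855.
Output: y_gold = k_gold^0.35 = 9.6855^0.35 ≈ 2.2138.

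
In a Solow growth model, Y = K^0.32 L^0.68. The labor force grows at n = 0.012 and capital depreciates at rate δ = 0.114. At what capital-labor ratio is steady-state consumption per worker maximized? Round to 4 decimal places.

Capital per worker breaks even when investment replaces (n + δ)·k; here n + δ = 0.126.
At the golden rule the marginal product of capital equals n+δ: 0.32·k^(0.32−1) = 0.126. Solving, k_gold = (0.32/0.126)^(1/0.68) ≈ 3.9379.

k_gold ≈ 3.9379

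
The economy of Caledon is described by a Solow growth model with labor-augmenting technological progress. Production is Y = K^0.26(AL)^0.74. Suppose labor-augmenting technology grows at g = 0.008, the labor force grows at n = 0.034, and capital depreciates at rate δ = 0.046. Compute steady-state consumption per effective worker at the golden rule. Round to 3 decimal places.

n + g + δ = 0.034 + 0.008 + 0.046 = 0.088.
At the golden rule the marginal product of capital equals n+g+δ: 0.26·k^(0.26−1) = 0.088. Solving, k_gold = (0.26/0.088)^(1/0.74) ≈ 4.3231.
y_gold = 4.3231^0.26 ≈ 1.4632.
c_gold = y_gold − (n+g+δ)·k_gold = 1.4632 − 0.088·4.3231 ≈ 1.0828.

c_gold ≈ 1.083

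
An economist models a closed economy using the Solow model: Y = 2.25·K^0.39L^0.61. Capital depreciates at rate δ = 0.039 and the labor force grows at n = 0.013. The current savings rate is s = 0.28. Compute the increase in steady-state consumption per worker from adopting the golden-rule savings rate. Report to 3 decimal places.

Δc ≈ 0.376

n + δ = 0.013 + 0.039 = 0.052.
Current steady state (s = 0.28): k* = (0.28·2.25/0.052)^(1/0.61) ≈ 59.6984, y* = 2.25·59.6984^0.39 ≈ 11.0868, c* = (1−0.28)·11.0868 ≈ 7.9825.
At the golden rule the marginal product of capital equals n+δ: 0.39·2.25·k^(0.39−1) = 0.052. Solving, k_gold = (0.39·2.25/0.052)^(1/0.61) ≈ 102.7721.
y_gold = 2.25·102.7721^0.39 ≈ 13.7029, c_gold = y_gold − 0.052·k_gold ≈ 8.3588.
Gain: Δc = 8.3588 − 7.9825 ≈ 0.3763.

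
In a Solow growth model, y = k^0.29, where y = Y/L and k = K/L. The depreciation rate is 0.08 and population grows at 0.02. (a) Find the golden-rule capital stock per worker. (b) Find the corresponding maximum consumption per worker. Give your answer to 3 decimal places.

Break-even investment rate: n + δ = 0.02 + 0.08 = 0.1.
At the golden rule the marginal product of capital equals n+δ: 0.29·k^(0.29−1) = 0.1. Solving, k_gold = (0.29/0.1)^(1/0.71) ≈ 4.4799.
y_gold = 4.4799^0.29 ≈ 1.5448; c_gold = y_gold − 0.1·k_gold ≈ 1.0968.

(a) k_gold ≈ 4.480; (b) c_gold ≈ 1.097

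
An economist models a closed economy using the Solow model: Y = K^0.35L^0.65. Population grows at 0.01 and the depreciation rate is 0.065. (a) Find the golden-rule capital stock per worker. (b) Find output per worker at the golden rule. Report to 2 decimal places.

(a) k_gold ≈ 10.70; (b) y_gold ≈ 2.29

n + δ = 0.01 + 0.065 = 0.075.
Maximizing c = f(k) − (n+δ)·k gives f'(k) = n+δ, i.e. 0.35·k^(0.35−1) = 0.075, so k_gold = (0.35/0.075)^(1/0.65) ≈ 10.6965.
y_gold = 10.6965^0.35 ≈ 2.2921.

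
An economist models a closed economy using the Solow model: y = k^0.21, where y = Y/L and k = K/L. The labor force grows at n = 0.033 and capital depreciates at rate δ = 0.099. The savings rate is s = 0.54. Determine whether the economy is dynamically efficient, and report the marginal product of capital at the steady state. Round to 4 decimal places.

n + δ = 0.033 + 0.099 = 0.132.
Steady-state k*: s·k^0.21 = 0.132·k gives k* = (0.54/0.132)^(1/0.79) ≈ 5.9492.
MPK = 0.21·5.9492^(-0.79) ≈ 0.0513.
MPK < n+δ = 0.132, so the economy is dynamically inefficient (over-saving).

dynamically inefficient; MPK ≈ 0.0513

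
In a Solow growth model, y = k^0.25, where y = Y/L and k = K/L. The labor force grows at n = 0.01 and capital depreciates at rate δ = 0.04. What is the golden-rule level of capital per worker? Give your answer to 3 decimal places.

k_gold ≈ 8.550

Break-even investment rate: n + δ = 0.01 + 0.04 = 0.05.
At the golden rule the marginal product of capital equals n+δ: 0.25·k^(0.25−1) = 0.05. Solving, k_gold = (0.25/0.05)^(1/0.75) ≈ 8.5499.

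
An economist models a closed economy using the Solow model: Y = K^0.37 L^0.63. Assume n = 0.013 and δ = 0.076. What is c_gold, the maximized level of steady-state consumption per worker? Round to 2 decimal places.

c_gold ≈ 1.45

n + δ = 0.013 + 0.076 = 0.089.
At the golden rule the marginal product of capital equals n+δ: 0.37·k^(0.37−1) = 0.089. Solving, k_gold = (0.37/0.089)^(1/0.63) ≈ 9.5993.
y_gold = 9.5993^0.37 ≈ 2.3090.
c_gold = y_gold − (n+δ)·k_gold = 2.3090 − 0.089·9.5993 ≈ 1.4547.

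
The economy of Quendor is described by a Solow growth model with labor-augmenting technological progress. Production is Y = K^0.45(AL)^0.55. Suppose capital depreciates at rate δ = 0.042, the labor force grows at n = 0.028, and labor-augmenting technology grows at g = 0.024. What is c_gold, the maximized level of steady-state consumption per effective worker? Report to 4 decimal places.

c_gold ≈ 1.9806

n + g + δ = 0.028 + 0.024 + 0.042 = 0.094.
Maximizing c = f(k) − (n+g+δ)·k gives f'(k) = n+g+δ, i.e. 0.45·k^(0.45−1) = 0.094, so k_gold = (0.45/0.094)^(1/0.55) ≈ 17.2392.
y_gold = 17.2392^0.45 ≈ 3.6011.
c_gold = y_gold − (n+g+δ)·k_gold = 3.6011 − 0.094·17.2392 ≈ 1.9806.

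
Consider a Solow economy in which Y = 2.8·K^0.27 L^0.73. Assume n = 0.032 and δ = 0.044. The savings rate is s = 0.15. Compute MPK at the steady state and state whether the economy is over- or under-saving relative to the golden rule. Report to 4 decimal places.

under-saving; MPK ≈ 0.1368

The effective depreciation rate is n + δ = 0.032 + 0.044 = 0.076.
Steady-state k*: s·A·k^0.27 = 0.076·k gives k* = (0.15·2.8/0.076)^(1/0.73) ≈ 10.4000.
MPK = 0.27·2.8·10.4000^(-0.73) ≈ 0.1368.
MPK > n+δ = 0.076, so the economy is dynamically efficient (under-saving).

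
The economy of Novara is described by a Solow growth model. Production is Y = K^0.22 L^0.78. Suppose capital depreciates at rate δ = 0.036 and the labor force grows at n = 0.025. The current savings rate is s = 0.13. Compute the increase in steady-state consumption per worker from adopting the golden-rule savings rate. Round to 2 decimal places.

Break-even investment rate: n + δ = 0.025 + 0.036 = 0.061.
Current steady state (s = 0.13): k* = (0.13/0.061)^(1/0.78) ≈ 2.6381, y* = 2.6381^0.22 ≈ 1.2379, c* = (1−0.13)·1.2379 ≈ 1.0770.
Setting f'(k) = n+δ gives 0.22·k^(0.22−1) = 0.061, hence k_gold = (0.22/0.061)^(1/0.78) ≈ 5.1787.
y_gold = 5.1787^0.22 ≈ 1.4359, c_gold = y_gold − 0.061·k_gold ≈ 1.1200.
Gain: Δc = 1.1200 − 1.0770 ≈ 0.0430.

Δc ≈ 0.04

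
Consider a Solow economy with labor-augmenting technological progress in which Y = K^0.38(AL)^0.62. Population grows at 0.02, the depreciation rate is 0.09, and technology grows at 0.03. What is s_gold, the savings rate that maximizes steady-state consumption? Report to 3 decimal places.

s_gold = 0.380

Capital per effective worker breaks even when investment replaces (n + g + δ)·k; here n + g + δ = 0.14.
At the golden rule MPK = n+g+δ, and in any Cobb-Douglas steady state s = (n+g+δ)·k/y = MPK·k/y = capital's share 0.38.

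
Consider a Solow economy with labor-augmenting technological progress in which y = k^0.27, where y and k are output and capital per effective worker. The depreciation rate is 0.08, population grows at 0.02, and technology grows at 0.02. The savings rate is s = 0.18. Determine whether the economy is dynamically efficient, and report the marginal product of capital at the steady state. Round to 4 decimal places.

dynamically efficient; MPK ≈ 0.1800

Break-even investment rate: n + g + δ = 0.02 + 0.02 + 0.08 = 0.12.
Steady-state k*: s·k^0.27 = 0.12·k gives k* = (0.18/0.12)^(1/0.73) ≈ 1.7427.
MPK = 0.27·1.7427^(-0.73) ≈ 0.1800.
MPK > n+g+δ = 0.12, so the economy is dynamically efficient (under-saving).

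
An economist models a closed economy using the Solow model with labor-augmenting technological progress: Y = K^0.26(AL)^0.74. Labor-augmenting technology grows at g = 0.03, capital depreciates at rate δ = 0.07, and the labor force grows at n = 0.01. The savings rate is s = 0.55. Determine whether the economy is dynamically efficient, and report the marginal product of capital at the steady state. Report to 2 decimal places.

dynamically inefficient; MPK ≈ 0.05

The effective depreciation rate is n + g + δ = 0.01 + 0.03 + 0.07 = 0.11.
Steady-state k*: s·k^0.26 = 0.11·k gives k* = (0.55/0.11)^(1/0.74) ≈ 8.8014.
MPK = 0.26·8.8014^(-0.74) ≈ 0.0520.
MPK < n+g+δ = 0.11, so the economy is dynamically inefficient (over-saving).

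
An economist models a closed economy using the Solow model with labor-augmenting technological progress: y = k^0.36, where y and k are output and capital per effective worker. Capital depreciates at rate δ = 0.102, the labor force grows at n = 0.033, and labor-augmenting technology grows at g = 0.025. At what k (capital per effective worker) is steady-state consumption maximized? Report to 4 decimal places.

Capital per effective worker breaks even when investment replaces (n + g + δ)·k; here n + g + δ = 0.16.
Setting f'(k) = n+g+δ gives 0.36·k^(0.36−1) = 0.16, hence k_gold = (0.36/0.16)^(1/0.64) ≈ 3.5505.

k_gold ≈ 3.5505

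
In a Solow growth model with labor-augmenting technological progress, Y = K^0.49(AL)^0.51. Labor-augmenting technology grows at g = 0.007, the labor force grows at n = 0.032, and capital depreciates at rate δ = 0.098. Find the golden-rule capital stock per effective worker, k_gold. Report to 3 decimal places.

The effective depreciation rate is n + g + δ = 0.032 + 0.007 + 0.098 = 0.137.
Setting f'(k) = n+g+δ gives 0.49·k^(0.49−1) = 0.137, hence k_gold = (0.49/0.137)^(1/0.51) ≈ 12.1688.

k_gold ≈ 12.169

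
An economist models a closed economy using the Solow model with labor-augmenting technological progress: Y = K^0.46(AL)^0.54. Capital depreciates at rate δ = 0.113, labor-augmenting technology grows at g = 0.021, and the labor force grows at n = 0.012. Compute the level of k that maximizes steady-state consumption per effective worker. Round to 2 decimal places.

k_gold ≈ 8.37

Capital per effective worker breaks even when investment replaces (n + g + δ)·k; here n + g + δ = 0.146.
Setting f'(k) = n+g+δ gives 0.46·k^(0.46−1) = 0.146, hence k_gold = (0.46/0.146)^(1/0.54) ≈ 8.3748.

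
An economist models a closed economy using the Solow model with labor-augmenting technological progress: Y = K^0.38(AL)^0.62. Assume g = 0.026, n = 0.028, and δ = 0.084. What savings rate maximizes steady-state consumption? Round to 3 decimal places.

The effective depreciation rate is n + g + δ = 0.028 + 0.026 + 0.084 = 0.138.
At the golden rule MPK = n+g+δ, and in any Cobb-Douglas steady state s = (n+g+δ)·k/y = MPK·k/y = capital's share 0.38.

s_gold = 0.380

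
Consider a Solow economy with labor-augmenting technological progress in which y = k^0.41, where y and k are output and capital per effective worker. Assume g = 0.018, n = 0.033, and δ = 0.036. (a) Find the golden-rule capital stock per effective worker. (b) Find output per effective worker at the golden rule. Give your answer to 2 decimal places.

(a) k_gold ≈ 13.84; (b) y_gold ≈ 2.94

Capital per effective worker breaks even when investment replaces (n + g + δ)·k; here n + g + δ = 0.087.
At the golden rule the marginal product of capital equals n+g+δ: 0.41·k^(0.41−1) = 0.087. Solving, k_gold = (0.41/0.087)^(1/0.59) ≈ 13.8397.
y_gold = 13.8397^0.41 ≈ 2.9367.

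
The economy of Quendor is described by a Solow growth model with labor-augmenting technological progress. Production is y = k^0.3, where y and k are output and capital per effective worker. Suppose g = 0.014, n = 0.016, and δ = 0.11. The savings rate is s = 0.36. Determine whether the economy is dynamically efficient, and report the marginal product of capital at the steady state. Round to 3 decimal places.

dynamically inefficient; MPK ≈ 0.117

n + g + δ = 0.016 + 0.014 + 0.11 = 0.14.
Steady-state k*: s·k^0.3 = 0.14·k gives k* = (0.36/0.14)^(1/0.7) ≈ 3.8545.
MPK = 0.3·3.8545^(-0.7) ≈ 0.1167.
MPK < n+g+δ = 0.14, so the economy is dynamically inefficient (over-saving).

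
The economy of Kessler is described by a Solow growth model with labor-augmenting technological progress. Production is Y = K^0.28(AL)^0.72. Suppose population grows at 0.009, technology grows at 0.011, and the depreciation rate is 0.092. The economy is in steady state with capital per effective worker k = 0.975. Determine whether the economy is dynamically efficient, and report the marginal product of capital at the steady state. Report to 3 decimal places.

Break-even investment rate: n + g + δ = 0.009 + 0.011 + 0.092 = 0.112.
MPK = 0.28·k^(0.28−1) = 0.28·0.975^(-0.72) ≈ 0.2852.
MPK > 0.112, so the economy is dynamically efficient (under-saving).

dynamically efficient; MPK ≈ 0.285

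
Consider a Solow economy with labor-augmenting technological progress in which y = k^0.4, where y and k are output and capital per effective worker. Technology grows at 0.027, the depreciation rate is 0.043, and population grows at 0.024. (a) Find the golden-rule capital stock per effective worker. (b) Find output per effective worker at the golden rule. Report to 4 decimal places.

(a) k_gold ≈ 11.1743; (b) y_gold ≈ 2.6260

The effective depreciation rate is n + g + δ = 0.024 + 0.027 + 0.043 = 0.094.
At the golden rule the marginal product of capital equals n+g+δ: 0.4·k^(0.4−1) = 0.094. Solving, k_gold = (0.4/0.094)^(1/0.6) ≈ 11.1743.
y_gold = 11.1743^0.4 ≈ 2.6260.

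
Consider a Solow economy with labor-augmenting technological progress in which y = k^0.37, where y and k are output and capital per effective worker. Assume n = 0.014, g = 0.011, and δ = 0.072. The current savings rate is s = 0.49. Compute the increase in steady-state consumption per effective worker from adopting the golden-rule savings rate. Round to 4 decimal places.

The effective depreciation rate is n + g + δ = 0.014 + 0.011 + 0.072 = 0.097.
Current steady state (s = 0.49): k* = (0.49/0.097)^(1/0.63) ≈ 13.0782, y* = 13.0782^0.37 ≈ 2.5889, c* = (1−0.49)·2.5889 ≈ 1.3204.
Maximizing c = f(k) − (n+g+δ)·k gives f'(k) = n+g+δ, i.e. 0.37·k^(0.37−1) = 0.097, so k_gold = (0.37/0.097)^(1/0.63) ≈ 8.3735.
y_gold = 8.3735^0.37 ≈ 2.1952, c_gold = y_gold − 0.097·k_gold ≈ 1.3830.
Gain: Δc = 1.3830 − 1.3204 ≈ 0.0626.

Δc ≈ 0.0626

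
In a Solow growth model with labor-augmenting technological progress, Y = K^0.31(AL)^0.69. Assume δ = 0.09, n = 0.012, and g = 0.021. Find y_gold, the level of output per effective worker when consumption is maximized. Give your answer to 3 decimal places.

y_gold ≈ 1.515

The effective depreciation rate is n + g + δ = 0.012 + 0.021 + 0.09 = 0.123.
Maximizing c = f(k) − (n+g+δ)·k gives f'(k) = n+g+δ, i.e. 0.31·k^(0.31−1) = 0.123, so k_gold = (0.31/0.123)^(1/0.69) ≈ 3.8179.
Output: y_gold = k_gold^0.31 = 3.8179^0.31 ≈ 1.5148.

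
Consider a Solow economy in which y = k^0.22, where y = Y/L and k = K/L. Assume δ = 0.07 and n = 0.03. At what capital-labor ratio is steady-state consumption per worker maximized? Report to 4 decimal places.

k_gold ≈ 2.7479

Capital per worker breaks even when investment replaces (n + δ)·k; here n + δ = 0.1.
Setting f'(k) = n+δ gives 0.22·k^(0.22−1) = 0.1, hence k_gold = (0.22/0.1)^(1/0.78) ≈ 2.7479.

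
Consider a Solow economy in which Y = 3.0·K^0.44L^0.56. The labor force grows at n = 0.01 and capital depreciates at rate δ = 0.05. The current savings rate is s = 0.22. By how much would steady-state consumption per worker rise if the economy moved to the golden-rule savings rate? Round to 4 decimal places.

n + δ = 0.01 + 0.05 = 0.06.
Current steady state (s = 0.22): k* = (0.22·3.0/0.06)^(1/0.56) ≈ 72.3819, y* = 3.0·72.3819^0.44 ≈ 19.7405, c* = (1−0.22)·19.7405 ≈ 15.3976.
At the golden rule the marginal product of capital equals n+δ: 0.44·3.0·k^(0.44−1) = 0.06. Solving, k_gold = (0.44·3.0/0.06)^(1/0.56) ≈ 249.5648.
y_gold = 3.0·249.5648^0.44 ≈ 34.0316, c_gold = y_gold − 0.06·k_gold ≈ 19.0577.
Gain: Δc = 19.0577 − 15.3976 ≈ 3.6601.

Δc ≈ 3.6601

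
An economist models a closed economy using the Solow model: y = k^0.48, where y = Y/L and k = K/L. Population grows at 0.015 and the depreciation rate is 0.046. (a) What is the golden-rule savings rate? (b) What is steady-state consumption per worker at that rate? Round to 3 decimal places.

Capital per worker breaks even when investment replaces (n + δ)·k; here n + δ = 0.061.
For Cobb-Douglas, s_gold equals capital's share: s_gold = 0.48.
At the golden rule the marginal product of capital equals n+δ: 0.48·k^(0.48−1) = 0.061. Solving, k_gold = (0.48/0.061)^(1/0.52) ≈ 52.8332.
y_gold = 52.8332^0.48 ≈ 6.7142; c_gold = (1−0.48)·y_gold ≈ 3.4914.

(a) s_gold = 0.480; (b) c_gold ≈ 3.491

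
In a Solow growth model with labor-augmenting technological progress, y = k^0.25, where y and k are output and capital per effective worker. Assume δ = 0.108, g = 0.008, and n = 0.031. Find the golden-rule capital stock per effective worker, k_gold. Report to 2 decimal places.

k_gold ≈ 2.03

Break-even investment rate: n + g + δ = 0.031 + 0.008 + 0.108 = 0.147.
Setting f'(k) = n+g+δ gives 0.25·k^(0.25−1) = 0.147, hence k_gold = (0.25/0.147)^(1/0.75) ≈ 2.0300.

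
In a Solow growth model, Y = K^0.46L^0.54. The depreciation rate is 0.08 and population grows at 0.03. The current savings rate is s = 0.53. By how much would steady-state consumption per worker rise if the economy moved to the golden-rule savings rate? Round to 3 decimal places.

Δc ≈ 0.033

Capital per worker breaks even when investment replaces (n + δ)·k; here n + δ = 0.11.
Current steady state (s = 0.53): k* = (0.53/0.11)^(1/0.54) ≈ 18.3907, y* = 18.3907^0.46 ≈ 3.8169, c* = (1−0.53)·3.8169 ≈ 1.7940.
Setting f'(k) = n+δ gives 0.46·k^(0.46−1) = 0.11, hence k_gold = (0.46/0.11)^(1/0.54) ≈ 14.1474.
y_gold = 14.1474^0.46 ≈ 3.3831, c_gold = y_gold − 0.11·k_gold ≈ 1.8269.
Gain: Δc = 1.8269 − 1.7940 ≈ 0.0329.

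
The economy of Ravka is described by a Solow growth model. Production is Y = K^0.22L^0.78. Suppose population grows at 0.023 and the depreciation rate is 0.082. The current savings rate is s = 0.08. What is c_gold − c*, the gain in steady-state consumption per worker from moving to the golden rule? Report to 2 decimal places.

Δc ≈ 0.11

The effective depreciation rate is n + δ = 0.023 + 0.082 = 0.105.
Current steady state (s = 0.08): k* = (0.08/0.105)^(1/0.78) ≈ 0.7057, y* = 0.7057^0.22 ≈ 0.9262, c* = (1−0.08)·0.9262 ≈ 0.8521.
At the golden rule the marginal product of capital equals n+δ: 0.22·k^(0.22−1) = 0.105. Solving, k_gold = (0.22/0.105)^(1/0.78) ≈ 2.5813.
y_gold = 2.5813^0.22 ≈ 1.2320, c_gold = y_gold − 0.105·k_gold ≈ 0.9609.
Gain: Δc = 0.9609 − 0.8521 ≈ 0.1089.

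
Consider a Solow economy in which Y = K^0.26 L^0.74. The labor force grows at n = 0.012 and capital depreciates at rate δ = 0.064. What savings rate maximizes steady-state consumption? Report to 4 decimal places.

Break-even investment rate: n + δ = 0.012 + 0.064 = 0.076.
At the golden rule MPK = n+δ, and in any Cobb-Douglas steady state s = (n+δ)·k/y = MPK·k/y = capital's share 0.26.

s_gold = 0.2600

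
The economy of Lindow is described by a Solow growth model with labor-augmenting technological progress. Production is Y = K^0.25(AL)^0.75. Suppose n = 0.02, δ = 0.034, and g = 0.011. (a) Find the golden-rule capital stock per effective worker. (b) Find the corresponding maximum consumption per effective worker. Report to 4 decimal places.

n + g + δ = 0.02 + 0.011 + 0.034 = 0.065.
Maximizing c = f(k) − (n+g+δ)·k gives f'(k) = n+g+δ, i.e. 0.25·k^(0.25−1) = 0.065, so k_gold = (0.25/0.065)^(1/0.75) ≈ 6.0261.
y_gold = 6.0261^0.25 ≈ 1.5668; c_gold = y_gold − 0.065·k_gold ≈ 1.1751.

(a) k_gold ≈ 6.0261; (b) c_gold ≈ 1.1751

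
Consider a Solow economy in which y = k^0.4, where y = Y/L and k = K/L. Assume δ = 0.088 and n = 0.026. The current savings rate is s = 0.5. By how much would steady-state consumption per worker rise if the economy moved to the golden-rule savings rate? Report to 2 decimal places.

Δc ≈ 0.05

The effective depreciation rate is n + δ = 0.026 + 0.088 = 0.114.
Current steady state (s = 0.5): k* = (0.5/0.114)^(1/0.6) ≈ 11.7519, y* = 11.7519^0.4 ≈ 2.6794, c* = (1−0.5)·2.6794 ≈ 1.3397.
At the golden rule the marginal product of capital equals n+δ: 0.4·k^(0.4−1) = 0.114. Solving, k_gold = (0.4/0.114)^(1/0.6) ≈ 8.1020.
y_gold = 8.1020^0.4 ≈ 2.3091, c_gold = y_gold − 0.114·k_gold ≈ 1.3854.
Gain: Δc = 1.3854 − 1.3397 ≈ 0.0457.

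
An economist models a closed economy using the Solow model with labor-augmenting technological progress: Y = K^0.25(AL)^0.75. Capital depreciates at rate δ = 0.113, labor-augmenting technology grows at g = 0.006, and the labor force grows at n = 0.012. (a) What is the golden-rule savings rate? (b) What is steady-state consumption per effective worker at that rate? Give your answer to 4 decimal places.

(a) s_gold = 0.2500; (b) c_gold ≈ 0.9303

The effective depreciation rate is n + g + δ = 0.012 + 0.006 + 0.113 = 0.131.
For Cobb-Douglas, s_gold equals capital's share: s_gold = 0.25.
Setting f'(k) = n+g+δ gives 0.25·k^(0.25−1) = 0.131, hence k_gold = (0.25/0.131)^(1/0.75) ≈ 2.3671.
y_gold = 2.3671^0.25 ≈ 1.2404; c_gold = (1−0.25)·y_gold ≈ 0.9303.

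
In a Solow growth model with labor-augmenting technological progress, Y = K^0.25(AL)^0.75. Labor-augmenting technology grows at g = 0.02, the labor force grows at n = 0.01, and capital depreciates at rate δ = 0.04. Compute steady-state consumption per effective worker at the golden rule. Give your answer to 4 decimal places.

The effective depreciation rate is n + g + δ = 0.01 + 0.02 + 0.04 = 0.07.
Maximizing c = f(k) − (n+g+δ)·k gives f'(k) = n+g+δ, i.e. 0.25·k^(0.25−1) = 0.07, so k_gold = (0.25/0.07)^(1/0.75) ≈ 5.4591.
y_gold = 5.4591^0.25 ≈ 1.5286.
c_gold = y_gold − (n+g+δ)·k_gold = 1.5286 − 0.07·5.4591 ≈ 1.1464.

c_gold ≈ 1.1464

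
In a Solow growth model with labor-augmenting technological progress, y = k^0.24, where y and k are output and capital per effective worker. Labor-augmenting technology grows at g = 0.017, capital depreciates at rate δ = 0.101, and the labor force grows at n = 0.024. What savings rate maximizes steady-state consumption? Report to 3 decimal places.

The effective depreciation rate is n + g + δ = 0.024 + 0.017 + 0.101 = 0.142.
At the golden rule MPK = n+g+δ, and in any Cobb-Douglas steady state s = (n+g+δ)·k/y = MPK·k/y = capital's share 0.24.

s_gold = 0.240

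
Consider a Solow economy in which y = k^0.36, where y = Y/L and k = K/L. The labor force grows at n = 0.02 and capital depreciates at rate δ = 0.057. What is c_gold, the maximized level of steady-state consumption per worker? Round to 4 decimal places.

Capital per worker breaks even when investment replaces (n + δ)·k; here n + δ = 0.077.
At the golden rule the marginal product of capital equals n+δ: 0.36·k^(0.36−1) = 0.077. Solving, k_gold = (0.36/0.077)^(1/0.64) ≈ 11.1322.
y_gold = 11.1322^0.36 ≈ 2.3811.
c_gold = y_gold − (n+δ)·k_gold = 2.3811 − 0.077·11.1322 ≈ 1.5239.

c_gold ≈ 1.5239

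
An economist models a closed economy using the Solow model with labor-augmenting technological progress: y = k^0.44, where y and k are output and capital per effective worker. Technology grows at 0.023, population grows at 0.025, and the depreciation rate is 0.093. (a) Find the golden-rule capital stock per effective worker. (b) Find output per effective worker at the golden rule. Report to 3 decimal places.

(a) k_gold ≈ 7.631; (b) y_gold ≈ 2.445

Break-even investment rate: n + g + δ = 0.025 + 0.023 + 0.093 = 0.141.
Golden rule sets MPK = n+g+δ: 0.44·k^(0.44−1) = 0.141, so k_gold = (0.44/0.141)^(1/0.56) ≈ 7.6306.
y_gold = 7.6306^0.44 ≈ 2.4453.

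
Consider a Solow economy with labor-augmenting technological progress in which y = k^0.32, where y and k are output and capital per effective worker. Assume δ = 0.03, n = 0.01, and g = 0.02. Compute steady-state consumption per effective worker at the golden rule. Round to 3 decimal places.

The effective depreciation rate is n + g + δ = 0.01 + 0.02 + 0.03 = 0.06.
Setting f'(k) = n+g+δ gives 0.32·k^(0.32−1) = 0.06, hence k_gold = (0.32/0.06)^(1/0.68) ≈ 11.7251.
y_gold = 11.7251^0.32 ≈ 2.1985.
c_gold = y_gold − (n+g+δ)·k_gold = 2.1985 − 0.06·11.7251 ≈ 1.4949.

c_gold ≈ 1.495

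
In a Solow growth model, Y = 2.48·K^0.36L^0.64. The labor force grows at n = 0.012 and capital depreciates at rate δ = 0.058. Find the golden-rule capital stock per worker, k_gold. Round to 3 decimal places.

k_gold ≈ 53.406

The effective depreciation rate is n + δ = 0.012 + 0.058 = 0.07.
Setting f'(k) = n+δ gives 0.36·2.48·k^(0.36−1) = 0.07, hence k_gold = (0.36·2.48/0.07)^(1/0.64) ≈ 53.4057.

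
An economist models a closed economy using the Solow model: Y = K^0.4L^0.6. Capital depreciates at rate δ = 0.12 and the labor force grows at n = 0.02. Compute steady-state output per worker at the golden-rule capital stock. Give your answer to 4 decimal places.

y_gold ≈ 2.0135

Capital per worker breaks even when investment replaces (n + δ)·k; here n + δ = 0.14.
At the golden rule the marginal product of capital equals n+δ: 0.4·k^(0.4−1) = 0.14. Solving, k_gold = (0.4/0.14)^(1/0.6) ≈ 5.7529.
Output: y_gold = k_gold^0.4 = 5.7529^0.4 ≈ 2.0135.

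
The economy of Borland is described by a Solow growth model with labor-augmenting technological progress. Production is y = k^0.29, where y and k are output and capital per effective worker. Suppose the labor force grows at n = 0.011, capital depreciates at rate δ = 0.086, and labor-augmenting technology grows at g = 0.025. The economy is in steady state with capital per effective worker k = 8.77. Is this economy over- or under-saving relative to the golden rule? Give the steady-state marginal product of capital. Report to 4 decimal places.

over-saving; MPK ≈ 0.0621

The effective depreciation rate is n + g + δ = 0.011 + 0.025 + 0.086 = 0.122.
MPK = 0.29·k^(0.29−1) = 0.29·8.77^(-0.71) ≈ 0.0621.
MPK < 0.122, so the economy is dynamically inefficient (over-saving).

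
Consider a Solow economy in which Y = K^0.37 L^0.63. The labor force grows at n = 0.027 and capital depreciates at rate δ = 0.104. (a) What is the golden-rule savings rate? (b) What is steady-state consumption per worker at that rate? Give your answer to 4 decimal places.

(a) s_gold = 0.3700; (b) c_gold ≈ 1.1592

Break-even investment rate: n + δ = 0.027 + 0.104 = 0.131.
For Cobb-Douglas, s_gold equals capital's share: s_gold = 0.37.
Maximizing c = f(k) − (n+δ)·k gives f'(k) = n+δ, i.e. 0.37·k^(0.37−1) = 0.131, so k_gold = (0.37/0.131)^(1/0.63) ≈ 5.1971.
y_gold = 5.1971^0.37 ≈ 1.8401; c_gold = (1−0.37)·y_gold ≈ 1.1592.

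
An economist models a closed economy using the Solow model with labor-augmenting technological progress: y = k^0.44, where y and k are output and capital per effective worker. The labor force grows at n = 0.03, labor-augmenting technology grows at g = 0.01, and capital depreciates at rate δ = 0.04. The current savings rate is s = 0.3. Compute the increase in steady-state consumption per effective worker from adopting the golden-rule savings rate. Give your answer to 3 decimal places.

The effective depreciation rate is n + g + δ = 0.03 + 0.01 + 0.04 = 0.08.
Current steady state (s = 0.3): k* = (0.3/0.08)^(1/0.56) ≈ 10.5939, y* = 10.5939^0.44 ≈ 2.8250, c* = (1−0.3)·2.8250 ≈ 1.9775.
Golden rule sets MPK = n+g+δ: 0.44·k^(0.44−1) = 0.08, so k_gold = (0.44/0.08)^(1/0.56) ≈ 20.9931.
y_gold = 20.9931^0.44 ≈ 3.8169, c_gold = y_gold − 0.08·k_gold ≈ 2.1375.
Gain: Δc = 2.1375 − 1.9775 ≈ 0.1599.

Δc ≈ 0.160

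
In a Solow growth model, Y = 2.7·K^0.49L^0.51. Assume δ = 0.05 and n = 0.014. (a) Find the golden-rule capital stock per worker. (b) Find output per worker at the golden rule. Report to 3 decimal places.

Capital per worker breaks even when investment replaces (n + δ)·k; here n + δ = 0.064.
Maximizing c = f(k) − (n+δ)·k gives f'(k) = n+δ, i.e. 0.49·2.7·k^(0.49−1) = 0.064, so k_gold = (0.49·2.7/0.064)^(1/0.51) ≈ 379.4689.
y_gold = 2.7·379.4689^0.49 ≈ 49.5633.

(a) k_gold ≈ 379.469; (b) y_gold ≈ 49.563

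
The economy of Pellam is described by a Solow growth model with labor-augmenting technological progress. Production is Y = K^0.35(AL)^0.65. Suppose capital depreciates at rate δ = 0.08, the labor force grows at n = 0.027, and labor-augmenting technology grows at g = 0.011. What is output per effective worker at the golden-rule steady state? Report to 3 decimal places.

The effective depreciation rate is n + g + δ = 0.027 + 0.011 + 0.08 = 0.118.
Maximizing c = f(k) − (n+g+δ)·k gives f'(k) = n+g+δ, i.e. 0.35·k^(0.35−1) = 0.118, so k_gold = (0.35/0.118)^(1/0.65) ≈ 5.3265.
Output: y_gold = k_gold^0.35 = 5.3265^0.35 ≈ 1.7958.

y_gold ≈ 1.796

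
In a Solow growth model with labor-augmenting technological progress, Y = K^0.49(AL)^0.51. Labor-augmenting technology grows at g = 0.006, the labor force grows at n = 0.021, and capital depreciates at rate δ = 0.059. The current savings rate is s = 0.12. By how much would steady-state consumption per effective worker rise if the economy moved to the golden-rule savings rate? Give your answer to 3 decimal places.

Capital per effective worker breaks even when investment replaces (n + g + δ)·k; here n + g + δ = 0.086.
Current steady state (s = 0.12): k* = (0.12/0.086)^(1/0.51) ≈ 1.9217, y* = 1.9217^0.49 ≈ 1.3772, c* = (1−0.12)·1.3772 ≈ 1.2120.
Setting f'(k) = n+g+δ gives 0.49·k^(0.49−1) = 0.086, hence k_gold = (0.49/0.086)^(1/0.51) ≈ 30.3222.
y_gold = 30.3222^0.49 ≈ 5.3218, c_gold = y_gold − 0.086·k_gold ≈ 2.7141.
Gain: Δc = 2.7141 − 1.2120 ≈ 1.5022.

Δc ≈ 1.502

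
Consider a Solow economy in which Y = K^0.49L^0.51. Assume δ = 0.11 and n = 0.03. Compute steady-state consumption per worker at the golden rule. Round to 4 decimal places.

c_gold ≈ 1.6994

The effective depreciation rate is n + δ = 0.03 + 0.11 = 0.14.
Maximizing c = f(k) − (n+δ)·k gives f'(k) = n+δ, i.e. 0.49·k^(0.49−1) = 0.14, so k_gold = (0.49/0.14)^(1/0.51) ≈ 11.6627.
y_gold = 11.6627^0.49 ≈ 3.3322.
c_gold = y_gold − (n+δ)·k_gold = 3.3322 − 0.14·11.6627 ≈ 1.6994.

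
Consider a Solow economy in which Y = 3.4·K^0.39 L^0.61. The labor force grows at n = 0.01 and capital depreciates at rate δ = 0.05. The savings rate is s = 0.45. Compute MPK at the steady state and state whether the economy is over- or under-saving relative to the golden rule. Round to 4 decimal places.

n + δ = 0.01 + 0.05 = 0.06.
Steady-state k*: s·A·k^0.39 = 0.06·k gives k* = (0.45·3.4/0.06)^(1/0.61) ≈ 202.2104.
MPK = 0.39·3.4·202.2104^(-0.61) ≈ 0.0520.
MPK < n+δ = 0.06, so the economy is dynamically inefficient (over-saving).

over-saving; MPK ≈ 0.0520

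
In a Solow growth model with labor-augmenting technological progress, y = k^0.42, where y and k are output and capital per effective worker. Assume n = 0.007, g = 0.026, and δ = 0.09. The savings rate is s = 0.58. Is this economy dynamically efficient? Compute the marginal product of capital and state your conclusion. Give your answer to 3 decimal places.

dynamically inefficient; MPK ≈ 0.089

Capital per effective worker breaks even when investment replaces (n + g + δ)·k; here n + g + δ = 0.123.
Steady-state k*: s·k^0.42 = 0.123·k gives k* = (0.58/0.123)^(1/0.58) ≈ 14.4959.
MPK = 0.42·14.4959^(-0.58) ≈ 0.0891.
MPK < n+g+δ = 0.123, so the economy is dynamically inefficient (over-saving).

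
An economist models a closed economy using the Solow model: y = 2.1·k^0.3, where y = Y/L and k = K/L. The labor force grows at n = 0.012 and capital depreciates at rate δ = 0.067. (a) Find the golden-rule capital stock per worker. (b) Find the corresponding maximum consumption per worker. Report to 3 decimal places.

(a) k_gold ≈ 19.416; (b) c_gold ≈ 3.579

The effective depreciation rate is n + δ = 0.012 + 0.067 = 0.079.
Golden rule sets MPK = n+δ: 0.3·2.1·k^(0.3−1) = 0.079, so k_gold = (0.3·2.1/0.079)^(1/0.7) ≈ 19.4161.
y_gold = 2.1·19.4161^0.3 ≈ 5.1129; c_gold = y_gold − 0.079·k_gold ≈ 3.5790.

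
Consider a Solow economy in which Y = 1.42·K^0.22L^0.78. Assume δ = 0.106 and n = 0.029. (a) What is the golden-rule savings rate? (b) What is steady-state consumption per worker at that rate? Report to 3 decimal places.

(a) s_gold = 0.220; (b) c_gold ≈ 1.403

The effective depreciation rate is n + δ = 0.029 + 0.106 = 0.135.
For Cobb-Douglas, s_gold equals capital's share: s_gold = 0.22.
Golden rule sets MPK = n+δ: 0.22·1.42·k^(0.22−1) = 0.135, so k_gold = (0.22·1.42/0.135)^(1/0.78) ≈ 2.9319.
y_gold = 1.42·2.9319^0.22 ≈ 1.7991; c_gold = (1−0.22)·y_gold ≈ 1.4033.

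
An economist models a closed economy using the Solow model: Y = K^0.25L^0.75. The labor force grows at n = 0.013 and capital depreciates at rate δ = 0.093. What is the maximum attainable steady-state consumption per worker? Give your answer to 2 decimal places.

The effective depreciation rate is n + δ = 0.013 + 0.093 = 0.106.
Golden rule sets MPK = n+δ: 0.25·k^(0.25−1) = 0.106, so k_gold = (0.25/0.106)^(1/0.75) ≈ 3.1394.
y_gold = 3.1394^0.25 ≈ 1.3311.
c_gold = y_gold − (n+δ)·k_gold = 1.3311 − 0.106·3.1394 ≈ 0.9983.

c_gold ≈ 1.00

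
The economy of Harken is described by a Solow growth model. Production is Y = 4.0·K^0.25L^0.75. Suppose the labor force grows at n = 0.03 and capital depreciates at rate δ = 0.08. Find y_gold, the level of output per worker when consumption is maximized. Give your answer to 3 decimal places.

Capital per worker breaks even when investment replaces (n + δ)·k; here n + δ = 0.11.
Setting f'(k) = n+δ gives 0.25·4.0·k^(0.25−1) = 0.11, hence k_gold = (0.25·4.0/0.11)^(1/0.75) ≈ 18.9733.
Output: y_gold = 4.0·k_gold^0.25 = 4.0·18.9733^0.25 ≈ 8.3483.

y_gold ≈ 8.348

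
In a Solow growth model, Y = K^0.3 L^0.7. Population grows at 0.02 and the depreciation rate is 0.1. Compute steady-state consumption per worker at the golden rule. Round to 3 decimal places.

n + δ = 0.02 + 0.1 = 0.12.
Maximizing c = f(k) − (n+δ)·k gives f'(k) = n+δ, i.e. 0.3·k^(0.3−1) = 0.12, so k_gold = (0.3/0.12)^(1/0.7) ≈ 3.7024.
y_gold = 3.7024^0.3 ≈ 1.4810.
c_gold = y_gold − (n+δ)·k_gold = 1.4810 − 0.12·3.7024 ≈ 1.0367.

c_gold ≈ 1.037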